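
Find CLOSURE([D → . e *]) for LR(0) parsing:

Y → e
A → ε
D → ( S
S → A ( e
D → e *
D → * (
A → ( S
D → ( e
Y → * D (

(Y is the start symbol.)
{ [D → . e *] }

To compute CLOSURE, for each item [A → α.Bβ] where B is a non-terminal, add [B → .γ] for all productions B → γ; repeat for the newly added items until nothing changes.

Start with: [D → . e *]
The dot precedes the terminal e, so nothing is added.

CLOSURE = { [D → . e *] }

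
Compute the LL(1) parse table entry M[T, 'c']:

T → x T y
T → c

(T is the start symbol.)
T → c

To find M[T, 'c'], we find productions for T where 'c' is in the predict set (PREDICT(N → α) = (FIRST(α) \ {ε}) ∪ (FOLLOW(N) if α ⇒* ε)).

T → x T y: PREDICT = { 'x' }
T → c: PREDICT = { 'c' }
  'c' is in predict set, so this production goes in M[T, 'c']

M[T, 'c'] = T → c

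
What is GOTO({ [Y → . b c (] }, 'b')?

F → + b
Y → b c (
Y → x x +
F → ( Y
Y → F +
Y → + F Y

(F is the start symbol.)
GOTO(I, 'b') = CLOSURE({ [A → αX.β] : [A → α.Xβ] ∈ I, X = 'b' })

Items with dot before 'b', with the dot advanced:
  [Y → . b c (] → [Y → b . c (]
Closure adds nothing (no advanced item has the dot before a non-terminal).

GOTO = { [Y → b . c (] }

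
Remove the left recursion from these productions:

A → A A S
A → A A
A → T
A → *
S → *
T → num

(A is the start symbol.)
A → T A'
A → * A'
A' → A S A'
A' → A A'
A' → ε
S → *
T → num

A is directly left-recursive. The standard transformation for
  A → A α₁ | ... | A α_m | β₁ | ... | β_n
is
  A  → β₁ A' | ... | β_n A'
  A' → α₁ A' | ... | α_m A' | ε

A → T becomes A → T A'
A → * becomes A → * A'
A → A A S becomes A' → A S A'
A → A A becomes A' → A A'
Add A' → ε

Productions for other non-terminals are unchanged:
  S → *
  T → num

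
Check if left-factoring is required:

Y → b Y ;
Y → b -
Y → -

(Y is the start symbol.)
Yes, Y has productions with common prefix 'b'

Left-factoring is needed when two productions for the same non-terminal
share a common prefix on the right-hand side.

Productions for Y:
  Y → b Y ;
  Y → b -
  Y → -

Found common prefix 'b' in productions for Y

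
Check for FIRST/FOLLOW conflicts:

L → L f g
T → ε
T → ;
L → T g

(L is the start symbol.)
Nullable non-terminals: T.

T: nullable alternative(s) T → ε; FOLLOW(T) = { 'g' }
  T → ε: FIRST \ {ε} = { } — this is the only nullable alternative, skip
  T → ;: FIRST \ {ε} = { ';' } — disjoint from FOLLOW(T)

L has no nullable alternative, so no FIRST/FOLLOW check is needed there.

No FIRST/FOLLOW conflicts found.

Answer: No FIRST/FOLLOW conflicts.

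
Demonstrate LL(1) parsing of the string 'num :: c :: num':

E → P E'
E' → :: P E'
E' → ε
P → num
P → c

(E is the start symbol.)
LL(1) parsing maintains a stack (initially the start symbol over $) and the input. At each step: if the stack top is a terminal, match it against the current input token; if it is a non-terminal N, replace it with the RHS of M[N, lookahead] (the unique production whose predict set contains the lookahead).

Stack is shown with the top on the left.

Stack      Input              Action
------------------------------------
E $        num :: c :: num $  output E → P E'
P E' $     num :: c :: num $  output P → num
num E' $   num :: c :: num $  match 'num'
E' $       :: c :: num $      output E' → :: P E'
:: P E' $  :: c :: num $      match '::'
P E' $     c :: num $         output P → c
c E' $     c :: num $         match 'c'
E' $       :: num $           output E' → :: P E'
:: P E' $  :: num $           match '::'
P E' $     num $              output P → num
num E' $   num $              match 'num'
E' $       $                  output E' → ε
$          $                  accept

The string is accepted.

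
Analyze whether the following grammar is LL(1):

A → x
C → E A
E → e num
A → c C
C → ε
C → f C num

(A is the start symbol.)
A grammar is LL(1) if for each non-terminal N with multiple productions, the predict sets of those productions are pairwise disjoint, where PREDICT(N → α) = (FIRST(α) \ {ε}) ∪ (FOLLOW(N) if α ⇒* ε).

Relevant sets:
  FIRST(E) = { 'e' }
  FOLLOW(C) = { $, 'num' }

For A:
  PREDICT(A → x) = { 'x' }
  PREDICT(A → c C) = { 'c' }
For C:
  PREDICT(C → E A) = { 'e' }
  PREDICT(C → ε) = { $, 'num' }
  PREDICT(C → f C num) = { 'f' }
E has a single production, so nothing to check there.

All predict sets are disjoint. The grammar IS LL(1).

Answer: Yes, the grammar is LL(1).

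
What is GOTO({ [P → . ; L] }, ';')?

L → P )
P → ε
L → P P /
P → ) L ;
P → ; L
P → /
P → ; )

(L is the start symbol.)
GOTO(I, ';') = CLOSURE({ [A → αX.β] : [A → α.Xβ] ∈ I, X = ';' })

Items with dot before ';', with the dot advanced:
  [P → . ; L] → [P → ; . L]
Closure of the advanced items:
  [P → ; . L] has the dot before L: add [L → . P )], [L → . P P /]
  [L → . P )] has the dot before P: add [P → .], [P → . ) L ;], [P → . ; L], [P → . /], [P → . ; )]

GOTO = { [L → . P )], [L → . P P /], [P → . ) L ;], [P → . /], [P → . ; )], [P → . ; L], [P → .], [P → ; . L] }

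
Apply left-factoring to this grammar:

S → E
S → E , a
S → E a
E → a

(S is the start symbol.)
Left-factoring transforms A → αβ₁ | αβ₂ into A → αA' and A' → β₁ | β₂
(α is the longest common prefix among the alternatives). Repeat until
no nonterminal has two alternatives with a common prefix.

Round 1: S has alternatives sharing prefix 'E'. Introduce S': S → E S'
  Add: S' → ε
  Add: S' → , a
  Add: S' → a

No remaining common prefixes — done.

Resulting grammar:
S → E S'
S' → ε
S' → , a
S' → a
E → a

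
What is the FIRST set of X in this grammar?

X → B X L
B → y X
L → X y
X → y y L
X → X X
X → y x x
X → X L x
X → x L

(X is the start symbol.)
To compute FIRST(X), examine every production with X on the left-hand side, reading each right-hand side left to right until a non-nullable symbol is reached.

FIRST sets of the other non-terminals involved (by the same procedure, iterated to a fixed point):
  FIRST(B) = { 'y' }

From X → B X L:
  - B is a non-terminal: add FIRST(B) \ {ε} = { 'y' }
    B is not nullable, so stop
From X → y y L:
  - y is a terminal: add 'y' and stop
From X → X X:
  - X is the symbol being defined: contributes nothing new
    X is not nullable, so stop
From X → y x x:
  - y is a terminal: add 'y' and stop
From X → X L x:
  - X is the symbol being defined: contributes nothing new
    X is not nullable, so stop
From X → x L:
  - x is a terminal: add 'x' and stop

Collecting: FIRST(X) = { 'x', 'y' }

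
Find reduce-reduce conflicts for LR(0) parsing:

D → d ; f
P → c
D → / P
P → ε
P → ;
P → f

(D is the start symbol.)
No reduce-reduce conflicts

A reduce-reduce conflict occurs when an LR(0) state has two complete items [A → α .] and [B → β .] — both call for a reduction, and with no lookahead the parser cannot choose between them.

Augment with D' → D and build the canonical LR(0) collection (I0 = CLOSURE({[D' → . D]}), then GOTO on every symbol after a dot until no new states appear). It has 10 states:
  I0: { [D → . / P], [D → . d ; f], [D' → . D] }  — shift
  I1: { [D → / . P], [P → . ;], [P → . c], [P → . f], [P → .] }  — shift, reduce
  I2: { [D' → D .] }  — accept
  I3: { [D → d . ; f] }  — shift
  I4: { [D → d ; . f] }  — shift
  I5: { [D → d ; f .] }  — reduce
  I6: { [P → ; .] }  — reduce
  I7: { [D → / P .] }  — reduce
  I8: { [P → c .] }  — reduce
  I9: { [P → f .] }  — reduce

No state contains more than one complete item.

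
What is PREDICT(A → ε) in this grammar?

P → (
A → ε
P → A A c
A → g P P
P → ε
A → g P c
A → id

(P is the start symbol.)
PREDICT(A → ε) = (FIRST(RHS) \ {ε}) ∪ (FOLLOW(A) if ε ∈ FIRST(RHS), i.e. RHS ⇒* ε)
The right-hand side is ε (FIRST(ε) = { ε }), so the predict set is FOLLOW(A) = { 'c', 'g', 'id' }
PREDICT(A → ε) = { 'c', 'g', 'id' }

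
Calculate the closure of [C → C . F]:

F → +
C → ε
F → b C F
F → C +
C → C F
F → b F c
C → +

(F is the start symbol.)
{ [C → . +], [C → . C F], [C → .], [C → C . F], [F → . +], [F → . C +], [F → . b C F], [F → . b F c] }

To compute CLOSURE, for each item [A → α.Bβ] where B is a non-terminal, add [B → .γ] for all productions B → γ; repeat for the newly added items until nothing changes.

Start with: [C → C . F]
  [C → C . F] has the dot before F: add [F → . +], [F → . b C F], [F → . C +], [F → . b F c]
  [F → . C +] has the dot before C: add [C → .], [C → . C F], [C → . +]
No further items can be added.

CLOSURE = { [C → . +], [C → . C F], [C → .], [C → C . F], [F → . +], [F → . C +], [F → . b C F], [F → . b F c] }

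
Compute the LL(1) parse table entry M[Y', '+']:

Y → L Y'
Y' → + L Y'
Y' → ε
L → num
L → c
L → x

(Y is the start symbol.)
To find M[Y', '+'], we find productions for Y' where '+' is in the predict set (PREDICT(N → α) = (FIRST(α) \ {ε}) ∪ (FOLLOW(N) if α ⇒* ε)).

Relevant sets:
  FOLLOW(Y') = { $ }

Y' → + L Y': PREDICT = { '+' }
  '+' is in predict set, so this production goes in M[Y', '+']
Y' → ε: PREDICT = { $ }

M[Y', '+'] = Y' → + L Y'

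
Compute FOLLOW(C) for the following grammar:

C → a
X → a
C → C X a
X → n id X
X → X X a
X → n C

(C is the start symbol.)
To compute FOLLOW(C), find every occurrence of C on a right-hand side N → α C β: add FIRST(β) \ {ε}, and if β is empty or nullable also add FOLLOW(N). Iterate to a fixed point.

C is the start symbol, so $ ∈ FOLLOW(C).
In C → C X a: C is followed by X a, add FIRST(X a) \ {ε} = { 'a', 'n' }
In X → n C: C is at the end, add FOLLOW(X)

The FOLLOW sets referred to above (computed the same way, to a fixed point):
  FOLLOW(X) = { 'a', 'n' }

Taking the union: FOLLOW(C) = { $, 'a', 'n' }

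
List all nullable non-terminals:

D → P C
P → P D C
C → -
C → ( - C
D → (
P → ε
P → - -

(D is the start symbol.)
A non-terminal is nullable if it can derive ε (the empty string): either it has an ε-production, or it has a production whose right-hand side consists entirely of nullable non-terminals.

ε-productions: P → ε
So P is immediately nullable.
No further non-terminal can be added: every production for the remaining non-terminals contains a terminal or a non-nullable non-terminal.
Nullable = { 'P' }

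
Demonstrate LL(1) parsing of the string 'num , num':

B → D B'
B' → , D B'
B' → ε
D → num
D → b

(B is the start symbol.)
LL(1) parsing maintains a stack (initially the start symbol over $) and the input. At each step: if the stack top is a terminal, match it against the current input token; if it is a non-terminal N, replace it with the RHS of M[N, lookahead] (the unique production whose predict set contains the lookahead).

Stack is shown with the top on the left.

Stack     Input        Action
-----------------------------
B $       num , num $  output B → D B'
D B' $    num , num $  output D → num
num B' $  num , num $  match 'num'
B' $      , num $      output B' → , D B'
, D B' $  , num $      match ','
D B' $    num $        output D → num
num B' $  num $        match 'num'
B' $      $            output B' → ε
$         $            accept

The string is accepted.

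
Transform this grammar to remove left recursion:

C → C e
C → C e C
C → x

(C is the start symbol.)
C → x C'
C' → e C'
C' → e C C'
C' → ε

C is directly left-recursive. The standard transformation for
  A → A α₁ | ... | A α_m | β₁ | ... | β_n
is
  A  → β₁ A' | ... | β_n A'
  A' → α₁ A' | ... | α_m A' | ε

C → x becomes C → x C'
C → C e becomes C' → e C'
C → C e C becomes C' → e C C'
Add C' → ε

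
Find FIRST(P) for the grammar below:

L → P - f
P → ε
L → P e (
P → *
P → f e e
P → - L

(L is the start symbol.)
From P → ε:
  - ε-production, so ε ∈ FIRST(P)
From P → *:
  - '*' is a terminal: add '*' and stop
From P → f e e:
  - f is a terminal: add 'f' and stop
From P → - L:
  - '-' is a terminal: add '-' and stop

Collecting: FIRST(P) = { '*', '-', 'f', ε }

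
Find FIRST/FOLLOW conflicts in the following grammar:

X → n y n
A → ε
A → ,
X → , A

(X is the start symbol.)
Nullable non-terminals: A.

A: nullable alternative(s) A → ε; FOLLOW(A) = { $ }
  A → ε: FIRST \ {ε} = { } — this is the only nullable alternative, skip
  A → ,: FIRST \ {ε} = { ',' } — disjoint from FOLLOW(A)

X has no nullable alternative, so no FIRST/FOLLOW check is needed there.

No FIRST/FOLLOW conflicts found.

Answer: No FIRST/FOLLOW conflicts.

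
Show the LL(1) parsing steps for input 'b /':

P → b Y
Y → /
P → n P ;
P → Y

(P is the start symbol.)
LL(1) parsing maintains a stack (initially the start symbol over $) and the input. At each step: if the stack top is a terminal, match it against the current input token; if it is a non-terminal N, replace it with the RHS of M[N, lookahead] (the unique production whose predict set contains the lookahead).

Stack is shown with the top on the left.

Stack  Input  Action
--------------------
P $    b / $  output P → b Y
b Y $  b / $  match 'b'
Y $    / $    output Y → /
/ $    / $    match '/'
$      $      accept

The string is accepted.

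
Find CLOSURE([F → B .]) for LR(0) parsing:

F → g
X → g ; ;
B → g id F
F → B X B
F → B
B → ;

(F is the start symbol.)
{ [F → B .] }

To compute CLOSURE, for each item [A → α.Bβ] where B is a non-terminal, add [B → .γ] for all productions B → γ; repeat for the newly added items until nothing changes.

Start with: [F → B .]
The dot is at the end, so nothing is added.

CLOSURE = { [F → B .] }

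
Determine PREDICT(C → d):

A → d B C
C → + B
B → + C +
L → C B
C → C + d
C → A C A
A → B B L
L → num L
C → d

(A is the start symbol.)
PREDICT(C → d) = (FIRST(RHS) \ {ε}) ∪ (FOLLOW(C) if ε ∈ FIRST(RHS), i.e. RHS ⇒* ε)
FIRST(d) = { 'd' }
ε ∉ FIRST(d), so FOLLOW(C) is not added.
PREDICT(C → d) = { 'd' }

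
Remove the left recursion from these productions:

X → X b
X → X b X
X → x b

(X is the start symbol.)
X is directly left-recursive. The standard transformation for
  A → A α₁ | ... | A α_m | β₁ | ... | β_n
is
  A  → β₁ A' | ... | β_n A'
  A' → α₁ A' | ... | α_m A' | ε

X → x b becomes X → x b X'
X → X b becomes X' → b X'
X → X b X becomes X' → b X X'
Add X' → ε

Resulting grammar:
X → x b X'
X' → b X'
X' → b X X'
X' → ε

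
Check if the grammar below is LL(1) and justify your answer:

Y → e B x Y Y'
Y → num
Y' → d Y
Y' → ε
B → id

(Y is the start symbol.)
No. Predict set conflict for Y': { 'd' }

Relevant sets:
  FOLLOW(Y') = { $, 'd' }

For Y:
  PREDICT(Y → e B x Y Y') = { 'e' }
  PREDICT(Y → num) = { 'num' }
For Y':
  PREDICT(Y' → d Y) = { 'd' }
  PREDICT(Y' → ε) = { $, 'd' }
B has a single production, so nothing to check there.

Conflict found: Predict set conflict for Y': { 'd' }
The grammar is NOT LL(1).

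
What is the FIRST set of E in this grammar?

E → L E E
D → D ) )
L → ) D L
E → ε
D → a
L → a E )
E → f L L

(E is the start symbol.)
To compute FIRST(E), examine every production with E on the left-hand side, reading each right-hand side left to right until a non-nullable symbol is reached.

FIRST sets of the other non-terminals involved (by the same procedure, iterated to a fixed point):
  FIRST(L) = { ')', 'a' }

From E → L E E:
  - L is a non-terminal: add FIRST(L) \ {ε} = { ')', 'a' }
    L is not nullable, so stop
From E → ε:
  - ε-production, so ε ∈ FIRST(E)
From E → f L L:
  - f is a terminal: add 'f' and stop

Collecting: FIRST(E) = { ')', 'a', 'f', ε }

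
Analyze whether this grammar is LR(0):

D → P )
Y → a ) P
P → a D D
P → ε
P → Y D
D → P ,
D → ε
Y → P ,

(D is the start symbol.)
No. Shift-reduce conflict between [D → .] and [P → . a D D]

A grammar is LR(0) if no state in the canonical LR(0) collection has:
  - both a shift item (dot before a terminal) and a complete item (shift-reduce conflict), or
  - two or more complete items (reduce-reduce conflict; the accept item [D' → D .] counts as a complete item here).

Augment with D' → D and build the canonical LR(0) collection (I0 = CLOSURE({[D' → . D]}), then GOTO on every symbol after a dot until no new states appear). It has 13 states:
  I0: { [D → . P )], [D → . P ,], [D → .], [D' → . D], [P → . Y D], [P → . a D D], [P → .], [Y → . P ,], [Y → . a ) P] }  — shift, 2 reduces
  I1: { [D' → D .] }  — accept
  I2: { [D → P . )], [D → P . ,], [Y → P . ,] }  — shift
  I3: { [D → . P )], [D → . P ,], [D → .], [P → . Y D], [P → . a D D], [P → .], [P → Y . D], [Y → . P ,], [Y → . a ) P] }  — shift, 2 reduces
  I4: { [D → . P )], [D → . P ,], [D → .], [P → . Y D], [P → . a D D], [P → .], [P → a . D D], [Y → . P ,], [Y → . a ) P], [Y → a . ) P] }  — shift, 2 reduces
  I5: { [P → . Y D], [P → . a D D], [P → .], [Y → . P ,], [Y → . a ) P], [Y → a ) . P] }  — shift, reduce
  I6: { [D → . P )], [D → . P ,], [D → .], [P → . Y D], [P → . a D D], [P → .], [P → a D . D], [Y → . P ,], [Y → . a ) P] }  — shift, 2 reduces
  I7: { [P → a D D .] }  — reduce
  I8: { [Y → P . ,], [Y → a ) P .] }  — shift, reduce
  I9: { [Y → P , .] }  — reduce
  I10: { [P → Y D .] }  — reduce
  I11: { [D → P ) .] }  — reduce
  I12: { [D → P , .], [Y → P , .] }  — 2 reduces

Conflict in state I0:
  Shift-reduce conflict between [D → .] and [P → . a D D]
So the grammar is NOT LR(0).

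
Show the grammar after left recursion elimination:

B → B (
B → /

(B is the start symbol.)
B is directly left-recursive. The standard transformation for
  A → A α₁ | ... | A α_m | β₁ | ... | β_n
is
  A  → β₁ A' | ... | β_n A'
  A' → α₁ A' | ... | α_m A' | ε

B → / becomes B → / B'
B → B ( becomes B' → ( B'
Add B' → ε

Resulting grammar:
B → / B'
B' → ( B'
B' → ε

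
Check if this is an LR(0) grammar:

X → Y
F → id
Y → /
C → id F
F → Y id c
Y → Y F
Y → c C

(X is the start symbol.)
Augment with X' → X and build the canonical LR(0) collection (I0 = CLOSURE({[X' → . X]}), then GOTO on every symbol after a dot until no new states appear). It has 13 states:
  I0: { [X → . Y], [X' → . X], [Y → . /], [Y → . Y F], [Y → . c C] }  — shift
  I1: { [Y → / .] }  — reduce
  I2: { [X' → X .] }  — accept
  I3: { [F → . Y id c], [F → . id], [X → Y .], [Y → . /], [Y → . Y F], [Y → . c C], [Y → Y . F] }  — shift, reduce
  I4: { [C → . id F], [Y → c . C] }  — shift
  I5: { [Y → c C .] }  — reduce
  I6: { [C → id . F], [F → . Y id c], [F → . id], [Y → . /], [Y → . Y F], [Y → . c C] }  — shift
  I7: { [C → id F .] }  — reduce
  I8: { [F → . Y id c], [F → . id], [F → Y . id c], [Y → . /], [Y → . Y F], [Y → . c C], [Y → Y . F] }  — shift
  I9: { [F → id .] }  — reduce
  I10: { [Y → Y F .] }  — reduce
  I11: { [F → Y id . c], [F → id .] }  — shift, reduce
  I12: { [F → Y id c .] }  — reduce

Conflict in state I3:
  Shift-reduce conflict between [X → Y .] and [F → . id]
So the grammar is NOT LR(0).

Answer: No. Shift-reduce conflict between [X → Y .] and [F → . id]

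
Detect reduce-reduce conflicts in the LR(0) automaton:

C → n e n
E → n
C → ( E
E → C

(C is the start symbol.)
Augment with C' → C and build the canonical LR(0) collection (I0 = CLOSURE({[C' → . C]}), then GOTO on every symbol after a dot until no new states appear). It has 9 states:
  I0: { [C → . ( E], [C → . n e n], [C' → . C] }  — shift
  I1: { [C → ( . E], [C → . ( E], [C → . n e n], [E → . C], [E → . n] }  — shift
  I2: { [C' → C .] }  — accept
  I3: { [C → n . e n] }  — shift
  I4: { [C → n e . n] }  — shift
  I5: { [C → n e n .] }  — reduce
  I6: { [E → C .] }  — reduce
  I7: { [C → ( E .] }  — reduce
  I8: { [C → n . e n], [E → n .] }  — shift, reduce

No state contains more than one complete item.

Answer: No reduce-reduce conflicts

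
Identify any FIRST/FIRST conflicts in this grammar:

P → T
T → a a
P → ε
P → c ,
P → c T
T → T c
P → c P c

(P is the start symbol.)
A FIRST/FIRST conflict occurs when two productions N → α and N → β for the same non-terminal have FIRST(α) ∩ FIRST(β) ≠ ∅ (with ε ∈ FIRST of a nullable right-hand side, so two nullable alternatives also conflict).

FIRST sets of the non-terminals at (or reachable through a nullable prefix from) the front of some alternative:
  FIRST(T) = { 'a' }

Productions for P:
  P → T: FIRST = { 'a' }
  P → ε: FIRST = { ε }
  P → c ,: FIRST = { 'c' }
  P → c T: FIRST = { 'c' }
  P → c P c: FIRST = { 'c' }
Productions for T:
  T → a a: FIRST = { 'a' }
  T → T c: FIRST = { 'a' }

Conflict for P: P → c , and P → c T
  Overlap: { 'c' }
Conflict for P: P → c , and P → c P c
  Overlap: { 'c' }
Conflict for P: P → c T and P → c P c
  Overlap: { 'c' }
Conflict for T: T → a a and T → T c
  Overlap: { 'a' }

Answer: Yes. P → c ',' / P → c T on { 'c' }; P → c ',' / P → c P c on { 'c' }; P → c T / P → c P c on { 'c' }; T → a a / T → T c on { 'a' }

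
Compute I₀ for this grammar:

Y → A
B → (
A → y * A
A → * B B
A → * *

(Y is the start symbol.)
First, augment the grammar with Y' → Y
I₀ = CLOSURE({ [Y' → . Y] }):
  [Y' → . Y] has the dot before Y: add [Y → . A]
  [Y → . A] has the dot before A: add [A → . y * A], [A → . * B B], [A → . * *]
No further items can be added.

I₀ = { [A → . * *], [A → . * B B], [A → . y * A], [Y → . A], [Y' → . Y] }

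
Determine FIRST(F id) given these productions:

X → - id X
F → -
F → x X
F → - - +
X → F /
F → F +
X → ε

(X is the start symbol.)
{ '-', 'x' }

FIRST sets of the non-terminals involved (from the grammar, by fixed-point iteration):
  FIRST(F) = { '-', 'x' }

To compute FIRST(F id), process the symbols left to right:
Symbol F is a non-terminal. Add FIRST(F) \ {ε} = { '-', 'x' }
F is not nullable (ε ∉ FIRST(F)), so stop here.
FIRST(F id) = { '-', 'x' }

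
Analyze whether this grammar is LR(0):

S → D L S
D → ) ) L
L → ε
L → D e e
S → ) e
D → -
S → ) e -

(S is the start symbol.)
A grammar is LR(0) if no state in the canonical LR(0) collection has:
  - both a shift item (dot before a terminal) and a complete item (shift-reduce conflict), or
  - two or more complete items (reduce-reduce conflict; the accept item [S' → S .] counts as a complete item here).

Augment with S' → S and build the canonical LR(0) collection (I0 = CLOSURE({[S' → . S]}), then GOTO on every symbol after a dot until no new states appear). It has 15 states:
  I0: { [D → . ) ) L], [D → . -], [S → . ) e -], [S → . ) e], [S → . D L S], [S' → . S] }  — shift
  I1: { [D → ) . ) L], [S → ) . e -], [S → ) . e] }  — shift
  I2: { [D → - .] }  — reduce
  I3: { [D → . ) ) L], [D → . -], [L → . D e e], [L → .], [S → D . L S] }  — shift, reduce
  I4: { [S' → S .] }  — accept
  I5: { [D → ) . ) L] }  — shift
  I6: { [L → D . e e] }  — shift
  I7: { [D → . ) ) L], [D → . -], [S → . ) e -], [S → . ) e], [S → . D L S], [S → D L . S] }  — shift
  I8: { [S → D L S .] }  — reduce
  I9: { [L → D e . e] }  — shift
  I10: { [L → D e e .] }  — reduce
  I11: { [D → ) ) . L], [D → . ) ) L], [D → . -], [L → . D e e], [L → .] }  — shift, reduce
  I12: { [D → ) ) L .] }  — reduce
  I13: { [S → ) e . -], [S → ) e .] }  — shift, reduce
  I14: { [S → ) e - .] }  — reduce

Conflict in state I3:
  Shift-reduce conflict between [L → .] and [D → . ) ) L]
So the grammar is NOT LR(0).

Answer: No. Shift-reduce conflict between [L → .] and [D → . ) ) L]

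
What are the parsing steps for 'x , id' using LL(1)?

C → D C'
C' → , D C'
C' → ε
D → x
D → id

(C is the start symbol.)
Stack is shown with the top on the left.

Stack     Input     Action
--------------------------
C $       x , id $  output C → D C'
D C' $    x , id $  output D → x
x C' $    x , id $  match 'x'
C' $      , id $    output C' → , D C'
, D C' $  , id $    match ','
D C' $    id $      output D → id
id C' $   id $      match 'id'
C' $      $         output C' → ε
$         $         accept

The string is accepted.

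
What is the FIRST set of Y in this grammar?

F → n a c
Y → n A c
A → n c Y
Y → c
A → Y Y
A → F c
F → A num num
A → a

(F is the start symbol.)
{ 'c', 'n' }

To compute FIRST(Y), examine every production with Y on the left-hand side, reading each right-hand side left to right until a non-nullable symbol is reached.

From Y → n A c:
  - n is a terminal: add 'n' and stop
From Y → c:
  - c is a terminal: add 'c' and stop

Collecting: FIRST(Y) = { 'c', 'n' }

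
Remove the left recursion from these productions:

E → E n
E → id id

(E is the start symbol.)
E → id id E'
E' → n E'
E' → ε

E is directly left-recursive. The standard transformation for
  A → A α₁ | ... | A α_m | β₁ | ... | β_n
is
  A  → β₁ A' | ... | β_n A'
  A' → α₁ A' | ... | α_m A' | ε

E → id id becomes E → id id E'
E → E n becomes E' → n E'
Add E' → ε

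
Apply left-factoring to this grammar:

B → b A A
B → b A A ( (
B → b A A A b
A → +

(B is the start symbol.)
B → b A A B'
B' → ε
B' → ( (
B' → A b
A → +

Left-factoring transforms A → αβ₁ | αβ₂ into A → αA' and A' → β₁ | β₂
(α is the longest common prefix among the alternatives). Repeat until
no nonterminal has two alternatives with a common prefix.

Round 1: B has alternatives sharing prefix 'b A A'. Introduce B': B → b A A B'
  Add: B' → ε
  Add: B' → ( (
  Add: B' → A b

No remaining common prefixes — done.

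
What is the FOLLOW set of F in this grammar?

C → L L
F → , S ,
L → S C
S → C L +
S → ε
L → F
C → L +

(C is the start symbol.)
To compute FOLLOW(F), find every occurrence of F on a right-hand side N → α F β: add FIRST(β) \ {ε}, and if β is empty or nullable also add FOLLOW(N). Iterate to a fixed point.

In L → F: F is at the end, add FOLLOW(L)

The FOLLOW sets referred to above (computed the same way, to a fixed point):
  FOLLOW(L) = { $, '+', ',' }

Taking the union: FOLLOW(F) = { $, '+', ',' }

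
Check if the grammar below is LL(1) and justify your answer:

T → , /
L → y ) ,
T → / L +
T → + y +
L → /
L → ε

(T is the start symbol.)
Yes, the grammar is LL(1).

Relevant sets:
  FOLLOW(L) = { '+' }

For T:
  PREDICT(T → ',' '/') = { ',' }
  PREDICT(T → '/' L '+') = { '/' }
  PREDICT(T → '+' y '+') = { '+' }
For L:
  PREDICT(L → y ')' ',') = { 'y' }
  PREDICT(L → '/') = { '/' }
  PREDICT(L → ε) = { '+' }

All predict sets are disjoint. The grammar IS LL(1).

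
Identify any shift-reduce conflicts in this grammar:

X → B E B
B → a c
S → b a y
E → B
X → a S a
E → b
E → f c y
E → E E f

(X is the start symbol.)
A shift-reduce conflict occurs when an LR(0) state has both:
  - a complete (reduce) item [A → α .] (dot at the end), and
  - a shift item [B → β . c γ] (dot before a terminal).

Augment with X' → X and build the canonical LR(0) collection (I0 = CLOSURE({[X' → . X]}), then GOTO on every symbol after a dot until no new states appear). It has 20 states:
  I0: { [B → . a c], [X → . B E B], [X → . a S a], [X' → . X] }  — shift
  I1: { [B → . a c], [E → . B], [E → . E E f], [E → . b], [E → . f c y], [X → B . E B] }  — shift
  I2: { [X' → X .] }  — accept
  I3: { [B → a . c], [S → . b a y], [X → a . S a] }  — shift
  I4: { [X → a S . a] }  — shift
  I5: { [S → b . a y] }  — shift
  I6: { [B → a c .] }  — reduce
  I7: { [S → b a . y] }  — shift
  I8: { [S → b a y .] }  — reduce
  I9: { [X → a S a .] }  — reduce
  I10: { [E → B .] }  — reduce
  I11: { [B → . a c], [E → . B], [E → . E E f], [E → . b], [E → . f c y], [E → E . E f], [X → B E . B] }  — shift
  I12: { [B → a . c] }  — shift
  I13: { [E → b .] }  — reduce
  I14: { [E → f . c y] }  — shift
  I15: { [E → f c . y] }  — shift
  I16: { [E → f c y .] }  — reduce
  I17: { [E → B .], [X → B E B .] }  — 2 reduces
  I18: { [B → . a c], [E → . B], [E → . E E f], [E → . b], [E → . f c y], [E → E . E f], [E → E E . f] }  — shift
  I19: { [E → E E f .], [E → f . c y] }  — shift, reduce

I19 contains reduce item [E → E E f .] and shift item [E → f . c y] — shift-reduce conflict.

Answer: Yes — I19: [E → E E f .] vs [E → f . c y]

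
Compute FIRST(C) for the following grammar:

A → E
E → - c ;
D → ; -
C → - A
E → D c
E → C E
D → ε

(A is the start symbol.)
{ '-' }

From C → - A:
  - '-' is a terminal: add '-' and stop

Collecting: FIRST(C) = { '-' }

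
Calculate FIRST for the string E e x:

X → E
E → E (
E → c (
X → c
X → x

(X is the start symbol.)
{ 'c' }

FIRST sets of the non-terminals involved (from the grammar, by fixed-point iteration):
  FIRST(E) = { 'c' }

To compute FIRST(E e x), process the symbols left to right:
Symbol E is a non-terminal. Add FIRST(E) \ {ε} = { 'c' }
E is not nullable (ε ∉ FIRST(E)), so stop here.
FIRST(E e x) = { 'c' }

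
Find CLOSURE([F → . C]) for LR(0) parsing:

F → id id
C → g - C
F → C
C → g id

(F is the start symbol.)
Start with: [F → . C]
  [F → . C] has the dot before C: add [C → . g - C], [C → . g id]
No further items can be added.

CLOSURE = { [C → . g - C], [C → . g id], [F → . C] }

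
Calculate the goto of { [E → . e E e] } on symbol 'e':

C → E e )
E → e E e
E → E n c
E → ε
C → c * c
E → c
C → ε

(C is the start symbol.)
GOTO(I, 'e') = CLOSURE({ [A → αX.β] : [A → α.Xβ] ∈ I, X = 'e' })

Items with dot before 'e', with the dot advanced:
  [E → . e E e] → [E → e . E e]
Closure of the advanced items:
  [E → e . E e] has the dot before E: add [E → . e E e], [E → . E n c], [E → .], [E → . c]

GOTO = { [E → . E n c], [E → . c], [E → . e E e], [E → .], [E → e . E e] }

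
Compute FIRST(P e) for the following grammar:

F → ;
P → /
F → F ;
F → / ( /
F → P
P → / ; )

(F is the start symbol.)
{ '/' }

FIRST sets of the non-terminals involved (from the grammar, by fixed-point iteration):
  FIRST(P) = { '/' }

To compute FIRST(P e), process the symbols left to right:
Symbol P is a non-terminal. Add FIRST(P) \ {ε} = { '/' }
P is not nullable (ε ∉ FIRST(P)), so stop here.
FIRST(P e) = { '/' }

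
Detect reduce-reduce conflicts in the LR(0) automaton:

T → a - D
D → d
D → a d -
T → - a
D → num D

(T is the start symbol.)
No reduce-reduce conflicts

Augment with T' → T and build the canonical LR(0) collection (I0 = CLOSURE({[T' → . T]}), then GOTO on every symbol after a dot until no new states appear). It has 13 states:
  I0: { [T → . - a], [T → . a - D], [T' → . T] }  — shift
  I1: { [T → - . a] }  — shift
  I2: { [T' → T .] }  — accept
  I3: { [T → a . - D] }  — shift
  I4: { [D → . a d -], [D → . d], [D → . num D], [T → a - . D] }  — shift
  I5: { [T → a - D .] }  — reduce
  I6: { [D → a . d -] }  — shift
  I7: { [D → d .] }  — reduce
  I8: { [D → . a d -], [D → . d], [D → . num D], [D → num . D] }  — shift
  I9: { [D → num D .] }  — reduce
  I10: { [D → a d . -] }  — shift
  I11: { [D → a d - .] }  — reduce
  I12: { [T → - a .] }  — reduce

No state contains more than one complete item.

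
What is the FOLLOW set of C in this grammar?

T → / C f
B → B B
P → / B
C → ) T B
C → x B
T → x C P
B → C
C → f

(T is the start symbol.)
{ $, ')', '/', 'f', 'x' }

To compute FOLLOW(C), find every occurrence of C on a right-hand side N → α C β: add FIRST(β) \ {ε}, and if β is empty or nullable also add FOLLOW(N). Iterate to a fixed point.

In T → / C f: C is followed by f, add FIRST(f) \ {ε} = { 'f' }
In T → x C P: C is followed by P, add FIRST(P) \ {ε} = { '/' }
In B → C: C is at the end, add FOLLOW(B)

The FOLLOW sets referred to above (computed the same way, to a fixed point):
  FOLLOW(B) = { $, ')', '/', 'f', 'x' }

Taking the union: FOLLOW(C) = { $, ')', '/', 'f', 'x' }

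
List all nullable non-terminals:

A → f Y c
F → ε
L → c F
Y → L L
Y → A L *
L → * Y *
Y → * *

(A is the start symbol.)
A non-terminal is nullable if it can derive ε (the empty string): either it has an ε-production, or it has a production whose right-hand side consists entirely of nullable non-terminals.

ε-productions: F → ε
So F is immediately nullable.
No further non-terminal can be added: every production for the remaining non-terminals contains a terminal or a non-nullable non-terminal.
Nullable = { 'F' }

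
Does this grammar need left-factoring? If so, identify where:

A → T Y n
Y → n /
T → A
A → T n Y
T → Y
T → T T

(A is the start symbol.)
Left-factoring is needed when two productions for the same non-terminal
share a common prefix on the right-hand side.

Productions for A:
  A → T Y n
  A → T n Y
Productions for T:
  T → A
  T → Y
  T → T T

Found common prefix 'T' in productions for A

Answer: Yes, A has productions with common prefix 'T'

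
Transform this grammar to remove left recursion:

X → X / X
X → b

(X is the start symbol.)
X → b X'
X' → / X X'
X' → ε

X is directly left-recursive. The standard transformation for
  A → A α₁ | ... | A α_m | β₁ | ... | β_n
is
  A  → β₁ A' | ... | β_n A'
  A' → α₁ A' | ... | α_m A' | ε

X → b becomes X → b X'
X → X / X becomes X' → / X X'
Add X' → ε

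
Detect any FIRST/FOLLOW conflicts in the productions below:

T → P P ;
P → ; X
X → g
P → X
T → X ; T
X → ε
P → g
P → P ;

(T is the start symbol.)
Yes. P → ';' X with FOLLOW(P) on { ';' }; P → g with FOLLOW(P) on { 'g' }; P → P ';' with FOLLOW(P) on { ';', 'g' }; X → g with FOLLOW(X) on { 'g' }

A FIRST/FOLLOW conflict occurs when a non-terminal N has a nullable alternative N → β (β ⇒* ε) and another alternative N → α with FIRST(α) ∩ FOLLOW(N) ≠ ∅: on such a lookahead the parser cannot decide between expanding α and letting N vanish via β.

Nullable non-terminals: P, X.
FIRST sets used below: FIRST(X) = { 'g', ε }, FIRST(P) = { ';', 'g', ε }

P: nullable alternative(s) P → X; FOLLOW(P) = { ';', 'g' }
  P → ; X: FIRST \ {ε} = { ';' } — overlaps FOLLOW(P) on { ';' }: CONFLICT
  P → X: FIRST \ {ε} = { 'g' } — this is the only nullable alternative, skip
  P → g: FIRST \ {ε} = { 'g' } — overlaps FOLLOW(P) on { 'g' }: CONFLICT
  P → P ;: FIRST \ {ε} = { ';', 'g' } — overlaps FOLLOW(P) on { ';', 'g' }: CONFLICT

X: nullable alternative(s) X → ε; FOLLOW(X) = { ';', 'g' }
  X → g: FIRST \ {ε} = { 'g' } — overlaps FOLLOW(X) on { 'g' }: CONFLICT
  X → ε: FIRST \ {ε} = { } — this is the only nullable alternative, skip

T has no nullable alternative, so no FIRST/FOLLOW check is needed there.

So the grammar has 4 FIRST/FOLLOW conflicts (marked CONFLICT above).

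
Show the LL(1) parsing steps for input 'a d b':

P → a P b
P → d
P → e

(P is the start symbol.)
LL(1) parsing maintains a stack (initially the start symbol over $) and the input. At each step: if the stack top is a terminal, match it against the current input token; if it is a non-terminal N, replace it with the RHS of M[N, lookahead] (the unique production whose predict set contains the lookahead).

Stack is shown with the top on the left.

Stack    Input    Action
------------------------
P $      a d b $  output P → a P b
a P b $  a d b $  match 'a'
P b $    d b $    output P → d
d b $    d b $    match 'd'
b $      b $      match 'b'
$        $        accept

The string is accepted.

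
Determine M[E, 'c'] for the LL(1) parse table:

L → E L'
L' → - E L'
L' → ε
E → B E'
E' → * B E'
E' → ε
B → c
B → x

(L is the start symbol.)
To find M[E, 'c'], we find productions for E where 'c' is in the predict set (PREDICT(N → α) = (FIRST(α) \ {ε}) ∪ (FOLLOW(N) if α ⇒* ε)).

Relevant sets:
  FIRST(B) = { 'c', 'x' }

E → B E': PREDICT = { 'c', 'x' }
  'c' is in predict set, so this production goes in M[E, 'c']

M[E, 'c'] = E → B E'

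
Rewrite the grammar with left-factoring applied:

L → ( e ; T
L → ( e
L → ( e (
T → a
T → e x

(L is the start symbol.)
Left-factoring transforms A → αβ₁ | αβ₂ into A → αA' and A' → β₁ | β₂
(α is the longest common prefix among the alternatives). Repeat until
no nonterminal has two alternatives with a common prefix.

Round 1: L has alternatives sharing prefix '( e'. Introduce L': L → ( e L'
  Add: L' → ; T
  Add: L' → ε
  Add: L' → (

No remaining common prefixes — done.

Resulting grammar:
L → ( e L'
L' → ; T
L' → ε
L' → (
T → a
T → e x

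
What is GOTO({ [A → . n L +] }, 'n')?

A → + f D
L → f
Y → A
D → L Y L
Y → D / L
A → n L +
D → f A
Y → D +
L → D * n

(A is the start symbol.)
{ [A → n . L +], [D → . L Y L], [D → . f A], [L → . D * n], [L → . f] }

GOTO(I, 'n') = CLOSURE({ [A → αX.β] : [A → α.Xβ] ∈ I, X = 'n' })

Items with dot before 'n', with the dot advanced:
  [A → . n L +] → [A → n . L +]
Closure of the advanced items:
  [A → n . L +] has the dot before L: add [L → . f], [L → . D * n]
  [L → . D * n] has the dot before D: add [D → . L Y L], [D → . f A]

GOTO = { [A → n . L +], [D → . L Y L], [D → . f A], [L → . D * n], [L → . f] }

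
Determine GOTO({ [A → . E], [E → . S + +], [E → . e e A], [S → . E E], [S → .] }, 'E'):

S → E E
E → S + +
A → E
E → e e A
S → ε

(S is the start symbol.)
GOTO(I, 'E') = CLOSURE({ [A → αX.β] : [A → α.Xβ] ∈ I, X = 'E' })

Items with dot before 'E', with the dot advanced:
  [A → . E] → [A → E .]
  [S → . E E] → [S → E . E]
Closure of the advanced items:
  [S → E . E] has the dot before E: add [E → . S + +], [E → . e e A]
  [E → . S + +] has the dot before S: add [S → . E E], [S → .]

GOTO = { [A → E .], [E → . S + +], [E → . e e A], [S → . E E], [S → .], [S → E . E] }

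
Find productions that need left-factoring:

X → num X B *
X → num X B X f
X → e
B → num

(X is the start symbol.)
Left-factoring is needed when two productions for the same non-terminal
share a common prefix on the right-hand side.

Productions for X:
  X → num X B *
  X → num X B X f
  X → e

Found common prefix 'num X B' in productions for X

Answer: Yes, X has productions with common prefix 'num X B'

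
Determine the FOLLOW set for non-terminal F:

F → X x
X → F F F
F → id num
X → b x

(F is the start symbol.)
{ $, 'b', 'id', 'x' }

To compute FOLLOW(F), find every occurrence of F on a right-hand side N → α F β: add FIRST(β) \ {ε}, and if β is empty or nullable also add FOLLOW(N). Iterate to a fixed point.

F is the start symbol, so $ ∈ FOLLOW(F).
In X → F F F: F is followed by F F, add FIRST(F F) \ {ε} = { 'b', 'id' }
In X → F F F: F is followed by F, add FIRST(F) \ {ε} = { 'b', 'id' }
In X → F F F: F is at the end, add FOLLOW(X)

The FOLLOW sets referred to above (computed the same way, to a fixed point):
  FOLLOW(X) = { 'x' }

Taking the union: FOLLOW(F) = { $, 'b', 'id', 'x' }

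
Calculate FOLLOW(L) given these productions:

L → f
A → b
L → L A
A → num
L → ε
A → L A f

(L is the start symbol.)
L is the start symbol, so $ ∈ FOLLOW(L).
In L → L A: L is followed by A, add FIRST(A) \ {ε} = { 'b', 'f', 'num' }
In A → L A f: L is followed by A f, add FIRST(A f) \ {ε} = { 'b', 'f', 'num' }

Taking the union: FOLLOW(L) = { $, 'b', 'f', 'num' }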